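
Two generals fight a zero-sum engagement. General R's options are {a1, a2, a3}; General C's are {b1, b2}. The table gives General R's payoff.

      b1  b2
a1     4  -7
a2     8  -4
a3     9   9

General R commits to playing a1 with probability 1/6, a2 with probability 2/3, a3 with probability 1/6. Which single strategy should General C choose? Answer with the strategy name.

If General C plays b1, General R's expected payoff is (1/6)·4 + (2/3)·8 + (1/6)·9 = 15/2.
If General C plays b2, General R's expected payoff is (1/6)·(-7) + (2/3)·(-4) + (1/6)·9 = -7/3.
General C minimizes General R's payoff; the smallest is -7/3, so the best response is b2.

b2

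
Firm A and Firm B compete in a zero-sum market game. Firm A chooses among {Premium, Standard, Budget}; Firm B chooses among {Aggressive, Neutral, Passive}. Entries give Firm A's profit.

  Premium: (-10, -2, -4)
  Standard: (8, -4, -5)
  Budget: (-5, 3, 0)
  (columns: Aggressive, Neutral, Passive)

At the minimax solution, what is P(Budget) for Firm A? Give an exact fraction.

13/18

Row minima: Premium → -10, Standard → -5, Budget → -5; maximin = -5.
Column maxima: Aggressive → 8, Neutral → 3, Passive → 0; minimax = 0.
-5 ≠ 0, so there is no saddle point; optimal play is mixed.
Premium is strictly dominated by Budget, so Firm A never plays it.
Neutral is strictly dominated by Passive (it gives Firm A strictly more in every row), so Firm B never plays it.
On the remaining 2×2 (Standard, Budget vs Aggressive, Passive):
Let Firm A play Standard with probability p. Expected payoff against Aggressive: 8p + (-5)(1−p) = 13p − 5; against Passive: (-5)p + 0(1−p) = −5p.
Setting these equal: 13p − 5 = −5p ⇒ 18p = 5 ⇒ p = 5/18, and the value is (13)·(5/18) − 5 = -25/18.
For Firm B: with q = P(Aggressive), equating Standard's and Budget's payoffs gives 13q − 5 = −5q ⇒ q = 5/18.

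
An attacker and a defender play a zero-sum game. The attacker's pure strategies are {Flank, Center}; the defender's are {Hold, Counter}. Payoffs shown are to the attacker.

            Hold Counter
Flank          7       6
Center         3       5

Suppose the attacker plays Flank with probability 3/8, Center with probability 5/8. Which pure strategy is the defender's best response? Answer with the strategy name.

Hold

If the defender plays Hold, the attacker's expected payoff is (3/8)·7 + (5/8)·3 = 9/2.
If the defender plays Counter, the attacker's expected payoff is (3/8)·6 + (5/8)·5 = 43/8.
The defender minimizes the attacker's payoff; the smallest is 9/2, so the best response is Hold.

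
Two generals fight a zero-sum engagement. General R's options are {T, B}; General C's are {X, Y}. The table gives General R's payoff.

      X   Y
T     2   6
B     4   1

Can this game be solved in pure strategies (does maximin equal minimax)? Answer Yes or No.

No

Row minima: T → 2, B → 1; maximin = 2.
Column maxima: X → 4, Y → 6; minimax = 4.
2 ≠ 4, so no pure-strategy equilibrium exists.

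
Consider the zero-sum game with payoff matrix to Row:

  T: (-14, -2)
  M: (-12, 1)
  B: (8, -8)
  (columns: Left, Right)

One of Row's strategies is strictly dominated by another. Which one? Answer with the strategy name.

M gives a strictly higher payoff than T against every column: -12 > -14, 1 > -2.
So T is strictly dominated and Row never plays it.

T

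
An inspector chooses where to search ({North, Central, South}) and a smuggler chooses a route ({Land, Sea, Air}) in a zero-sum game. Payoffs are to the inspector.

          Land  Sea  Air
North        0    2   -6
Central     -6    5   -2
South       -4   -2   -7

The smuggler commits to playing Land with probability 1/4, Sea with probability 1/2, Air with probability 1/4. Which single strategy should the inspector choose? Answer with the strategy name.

Central

Expected payoff of North: (1/4)·0 + (1/2)·2 + (1/4)·(-6) = -1/2.
Expected payoff of Central: (1/4)·(-6) + (1/2)·5 + (1/4)·(-2) = 1/2.
Expected payoff of South: (1/4)·(-4) + (1/2)·(-2) + (1/4)·(-7) = -15/4.
The largest is 1/2, so the inspector's best response is Central.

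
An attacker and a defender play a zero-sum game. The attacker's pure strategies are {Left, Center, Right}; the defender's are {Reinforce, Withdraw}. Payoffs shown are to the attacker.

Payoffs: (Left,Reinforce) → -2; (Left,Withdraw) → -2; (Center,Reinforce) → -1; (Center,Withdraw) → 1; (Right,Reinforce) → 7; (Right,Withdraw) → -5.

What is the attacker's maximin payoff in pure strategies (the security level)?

Row minima: Left → -2, Center → -1, Right → -5.
The best of these is -1.

-1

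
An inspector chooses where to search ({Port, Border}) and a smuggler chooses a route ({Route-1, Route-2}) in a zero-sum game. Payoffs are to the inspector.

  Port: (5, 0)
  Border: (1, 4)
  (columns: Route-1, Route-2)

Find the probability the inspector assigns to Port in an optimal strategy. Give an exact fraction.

Row minima: Port → 0, Border → 1; maximin = 1.
Column maxima: Route-1 → 5, Route-2 → 4; minimax = 4.
1 ≠ 4, so there is no saddle point; optimal play is mixed.
Let the inspector play Port with probability p. Expected payoff against Route-1: 5p + 1(1−p) = 4p + 1; against Route-2: 0p + 4(1−p) = −4p + 4.
Setting these equal: 4p + 1 = −4p + 4 ⇒ 8p = 3 ⇒ p = 3/8, and the value is (4)·(3/8) + 1 = 5/2.
For the smuggler: with q = P(Route-1), equating Port's and Border's payoffs gives 5q = −3q + 4 ⇒ q = 1/2.

3/8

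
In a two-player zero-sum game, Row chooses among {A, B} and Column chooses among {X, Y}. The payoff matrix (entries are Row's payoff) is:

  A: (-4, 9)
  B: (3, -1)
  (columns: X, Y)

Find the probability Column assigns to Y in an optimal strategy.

7/17

Row minima: A → -4, B → -1; maximin = -1.
Column maxima: X → 3, Y → 9; minimax = 3.
-1 ≠ 3, so there is no saddle point; optimal play is mixed.
Let Row play A with probability p. Expected payoff against X: (-4)p + 3(1−p) = −7p + 3; against Y: 9p + (-1)(1−p) = 10p − 1.
Setting these equal: −7p + 3 = 10p − 1 ⇒ −17p = -4 ⇒ p = 4/17, and the value is (-7)·(4/17) + 3 = 23/17.
For Column: with q = P(X), equating A's and B's payoffs gives −13q + 9 = 4q − 1 ⇒ q = 10/17.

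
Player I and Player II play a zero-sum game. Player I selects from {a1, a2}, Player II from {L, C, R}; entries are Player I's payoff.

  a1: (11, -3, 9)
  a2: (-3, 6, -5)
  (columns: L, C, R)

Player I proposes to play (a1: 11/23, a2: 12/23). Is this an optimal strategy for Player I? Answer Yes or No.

Against L this mix gives (11/23)·11 + (12/23)·(-3) = 85/23.
Against C this mix gives (11/23)·(-3) + (12/23)·6 = 39/23.
Against R this mix gives (11/23)·9 + (12/23)·(-5) = 39/23.
All of Player II's active replies (C, R) yield 39/23, and no column does worse for Player I. The mix makes Player II indifferent and guarantees 39/23, so it is optimal.

Yes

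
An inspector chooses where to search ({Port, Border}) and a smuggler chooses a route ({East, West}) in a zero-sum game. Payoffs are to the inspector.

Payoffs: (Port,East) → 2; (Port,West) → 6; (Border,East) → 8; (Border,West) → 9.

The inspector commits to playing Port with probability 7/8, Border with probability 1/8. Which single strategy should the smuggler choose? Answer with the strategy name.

If the smuggler plays East, the inspector's expected payoff is (7/8)·2 + (1/8)·8 = 11/4.
If the smuggler plays West, the inspector's expected payoff is (7/8)·6 + (1/8)·9 = 51/8.
The smuggler minimizes the inspector's payoff; the smallest is 11/4, so the best response is East.

East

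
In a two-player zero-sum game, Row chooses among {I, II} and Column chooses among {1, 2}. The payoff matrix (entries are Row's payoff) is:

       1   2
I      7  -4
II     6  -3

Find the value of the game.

-3

Row minima: I → -4, II → -3; maximin = -3.
Column maxima: 1 → 7, 2 → -3; minimax = -3.
Since maximin = minimax = -3, there is a saddle point and the value is -3.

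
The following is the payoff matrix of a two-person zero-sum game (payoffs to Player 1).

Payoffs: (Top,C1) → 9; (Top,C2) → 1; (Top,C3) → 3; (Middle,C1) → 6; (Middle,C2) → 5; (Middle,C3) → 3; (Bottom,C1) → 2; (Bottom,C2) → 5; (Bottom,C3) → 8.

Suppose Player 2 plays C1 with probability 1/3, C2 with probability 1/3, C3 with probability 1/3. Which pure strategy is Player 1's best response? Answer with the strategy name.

Bottom

Expected payoff of Top: (1/3)·9 + (1/3)·1 + (1/3)·3 = 13/3.
Expected payoff of Middle: (1/3)·6 + (1/3)·5 + (1/3)·3 = 14/3.
Expected payoff of Bottom: (1/3)·2 + (1/3)·5 + (1/3)·8 = 5.
The largest is 5, so Player 1's best response is Bottom.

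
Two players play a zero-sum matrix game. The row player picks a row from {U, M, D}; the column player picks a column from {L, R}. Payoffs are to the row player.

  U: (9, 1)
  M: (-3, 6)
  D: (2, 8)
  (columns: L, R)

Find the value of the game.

5

Row minima: U → 1, M → -3, D → 2; maximin = 2.
Column maxima: L → 9, R → 8; minimax = 8.
2 ≠ 8, so there is no saddle point; optimal play is mixed.
M is strictly dominated by D, so the row player never plays it.
On the remaining 2×2 (U, D vs L, R):
Let the row player play U with probability p. Expected payoff against L: 9p + 2(1−p) = 7p + 2; against R: 1p + 8(1−p) = −7p + 8.
Setting these equal: 7p + 2 = −7p + 8 ⇒ 14p = 6 ⇒ p = 3/7, and the value is (7)·(3/7) + 2 = 5.
For the column player: with q = P(L), equating U's and D's payoffs gives 8q + 1 = −6q + 8 ⇒ q = 1/2.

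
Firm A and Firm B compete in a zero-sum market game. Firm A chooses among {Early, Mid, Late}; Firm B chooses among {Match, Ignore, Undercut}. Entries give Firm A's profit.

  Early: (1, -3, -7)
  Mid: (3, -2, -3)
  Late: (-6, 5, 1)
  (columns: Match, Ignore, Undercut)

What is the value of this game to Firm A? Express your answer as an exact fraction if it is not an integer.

-15/13

Row minima: Early → -7, Mid → -3, Late → -6; maximin = -3.
Column maxima: Match → 3, Ignore → 5, Undercut → 1; minimax = 1.
-3 ≠ 1, so there is no saddle point; optimal play is mixed.
Early is strictly dominated by Mid, so Firm A never plays it.
Ignore is strictly dominated by Undercut (it gives Firm A strictly more in every row), so Firm B never plays it.
On the remaining 2×2 (Mid, Late vs Match, Undercut):
Let Firm A play Mid with probability p. Expected payoff against Match: 3p + (-6)(1−p) = 9p − 6; against Undercut: (-3)p + 1(1−p) = −4p + 1.
Setting these equal: 9p − 6 = −4p + 1 ⇒ 13p = 7 ⇒ p = 7/13, and the value is (9)·(7/13) − 6 = -15/13.
For Firm B: with q = P(Match), equating Mid's and Late's payoffs gives 6q − 3 = −7q + 1 ⇒ q = 4/13.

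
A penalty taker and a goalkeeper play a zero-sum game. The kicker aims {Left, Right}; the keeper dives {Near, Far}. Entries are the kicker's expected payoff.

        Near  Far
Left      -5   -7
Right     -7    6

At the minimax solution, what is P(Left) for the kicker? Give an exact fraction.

Row minima: Left → -7, Right → -7; maximin = -7.
Column maxima: Near → -5, Far → 6; minimax = -5.
-7 ≠ -5, so there is no saddle point; optimal play is mixed.
Let the kicker play Left with probability p. Expected payoff against Near: (-5)p + (-7)(1−p) = 2p − 7; against Far: (-7)p + 6(1−p) = −13p + 6.
Setting these equal: 2p − 7 = −13p + 6 ⇒ 15p = 13 ⇒ p = 13/15, and the value is (2)·(13/15) − 7 = -79/15.
For the keeper: with q = P(Near), equating Left's and Right's payoffs gives 2q − 7 = −13q + 6 ⇒ q = 13/15.

13/15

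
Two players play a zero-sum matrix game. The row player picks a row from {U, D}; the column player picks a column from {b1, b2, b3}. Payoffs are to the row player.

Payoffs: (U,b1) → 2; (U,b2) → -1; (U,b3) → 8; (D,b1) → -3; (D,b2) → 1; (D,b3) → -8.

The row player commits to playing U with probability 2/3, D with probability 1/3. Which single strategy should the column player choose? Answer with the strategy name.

If the column player plays b1, the row player's expected payoff is (2/3)·2 + (1/3)·(-3) = 1/3.
If the column player plays b2, the row player's expected payoff is (2/3)·(-1) + (1/3)·1 = -1/3.
If the column player plays b3, the row player's expected payoff is (2/3)·8 + (1/3)·(-8) = 8/3.
The column player minimizes the row player's payoff; the smallest is -1/3, so the best response is b2.

b2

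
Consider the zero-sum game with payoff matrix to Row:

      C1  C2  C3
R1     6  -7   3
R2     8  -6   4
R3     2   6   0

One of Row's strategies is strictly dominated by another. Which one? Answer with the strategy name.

R1

R2 gives a strictly higher payoff than R1 against every column: 8 > 6, -6 > -7, 4 > 3.
So R1 is strictly dominated and Row never plays it.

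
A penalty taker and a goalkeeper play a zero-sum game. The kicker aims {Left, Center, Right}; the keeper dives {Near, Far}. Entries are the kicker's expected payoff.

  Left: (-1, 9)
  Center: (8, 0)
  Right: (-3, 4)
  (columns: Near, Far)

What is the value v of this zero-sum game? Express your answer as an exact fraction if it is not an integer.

4

Row minima: Left → -1, Center → 0, Right → -3; maximin = 0.
Column maxima: Near → 8, Far → 9; minimax = 8.
0 ≠ 8, so there is no saddle point; optimal play is mixed.
Right is strictly dominated by Left, so the kicker never plays it.
On the remaining 2×2 (Left, Center vs Near, Far):
Let the kicker play Left with probability p. Expected payoff against Near: (-1)p + 8(1−p) = −9p + 8; against Far: 9p + 0(1−p) = 9p.
Setting these equal: −9p + 8 = 9p ⇒ −18p = -8 ⇒ p = 4/9, and the value is (-9)·(4/9) + 8 = 4.
For the keeper: with q = P(Near), equating Left's and Center's payoffs gives −10q + 9 = 8q ⇒ q = 1/2.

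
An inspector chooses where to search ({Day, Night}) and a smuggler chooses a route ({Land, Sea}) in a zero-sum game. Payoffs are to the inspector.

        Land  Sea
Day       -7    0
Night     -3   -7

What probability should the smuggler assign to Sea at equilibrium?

Row minima: Day → -7, Night → -7; maximin = -7.
Column maxima: Land → -3, Sea → 0; minimax = -3.
-7 ≠ -3, so there is no saddle point; optimal play is mixed.
Let the inspector play Day with probability p. Expected payoff against Land: (-7)p + (-3)(1−p) = −4p − 3; against Sea: 0p + (-7)(1−p) = 7p − 7.
Setting these equal: −4p − 3 = 7p − 7 ⇒ −11p = -4 ⇒ p = 4/11, and the value is (-4)·(4/11) − 3 = -49/11.
For the smuggler: with q = P(Land), equating Day's and Night's payoffs gives −7q = 4q − 7 ⇒ q = 7/11.

4/11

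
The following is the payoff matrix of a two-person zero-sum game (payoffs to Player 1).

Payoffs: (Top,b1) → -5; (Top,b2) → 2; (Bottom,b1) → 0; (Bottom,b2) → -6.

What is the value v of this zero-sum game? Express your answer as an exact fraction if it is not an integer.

-30/13

Row minima: Top → -5, Bottom → -6; maximin = -5.
Column maxima: b1 → 0, b2 → 2; minimax = 0.
-5 ≠ 0, so there is no saddle point; optimal play is mixed.
Let Player 1 play Top with probability p. Expected payoff against b1: (-5)p + 0(1−p) = −5p; against b2: 2p + (-6)(1−p) = 8p − 6.
Setting these equal: −5p = 8p − 6 ⇒ −13p = -6 ⇒ p = 6/13, and the value is (-5)·(6/13) = -30/13.
For Player 2: with q = P(b1), equating Top's and Bottom's payoffs gives −7q + 2 = 6q − 6 ⇒ q = 8/13.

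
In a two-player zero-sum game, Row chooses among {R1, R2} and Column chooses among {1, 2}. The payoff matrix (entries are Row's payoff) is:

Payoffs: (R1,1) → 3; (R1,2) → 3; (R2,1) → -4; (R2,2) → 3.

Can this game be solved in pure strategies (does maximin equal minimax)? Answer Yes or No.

Yes

Row minima: R1 → 3, R2 → -4; maximin = 3.
Column maxima: 1 → 3, 2 → 3; minimax = 3.
maximin = minimax = 3, so a saddle point exists.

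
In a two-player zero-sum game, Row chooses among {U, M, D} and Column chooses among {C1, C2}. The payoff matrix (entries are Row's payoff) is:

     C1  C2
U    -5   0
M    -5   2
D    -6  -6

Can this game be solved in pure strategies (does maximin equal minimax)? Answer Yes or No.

Row minima: U → -5, M → -5, D → -6; maximin = -5.
Column maxima: C1 → -5, C2 → 2; minimax = -5.
maximin = minimax = -5, so a saddle point exists.

Yes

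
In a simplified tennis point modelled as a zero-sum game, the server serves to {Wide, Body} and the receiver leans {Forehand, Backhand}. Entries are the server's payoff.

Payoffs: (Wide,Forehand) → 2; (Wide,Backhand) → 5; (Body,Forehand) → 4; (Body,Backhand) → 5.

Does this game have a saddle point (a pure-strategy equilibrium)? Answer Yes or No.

Yes

Row minima: Wide → 2, Body → 4; maximin = 4.
Column maxima: Forehand → 4, Backhand → 5; minimax = 4.
maximin = minimax = 4, so a saddle point exists.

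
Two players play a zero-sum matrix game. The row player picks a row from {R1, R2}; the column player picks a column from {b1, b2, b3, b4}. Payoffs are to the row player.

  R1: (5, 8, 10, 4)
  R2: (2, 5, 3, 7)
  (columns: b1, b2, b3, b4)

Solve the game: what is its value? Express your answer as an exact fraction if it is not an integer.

9/2

Row minima: R1 → 4, R2 → 2; maximin = 4.
Column maxima: b1 → 5, b2 → 8, b3 → 10, b4 → 7; minimax = 5.
4 ≠ 5, so there is no saddle point; optimal play is mixed.
b2 is strictly dominated by b1 (it gives the row player strictly more in every row), so the column player never plays it.
b3 is strictly dominated by b1 (it gives the row player strictly more in every row), so the column player never plays it.
On the remaining 2×2 (R1, R2 vs b1, b4):
Let the row player play R1 with probability p. Expected payoff against b1: 5p + 2(1−p) = 3p + 2; against b4: 4p + 7(1−p) = −3p + 7.
Setting these equal: 3p + 2 = −3p + 7 ⇒ 6p = 5 ⇒ p = 5/6, and the value is (3)·(5/6) + 2 = 9/2.
For the column player: with q = P(b1), equating R1's and R2's payoffs gives q + 4 = −5q + 7 ⇒ q = 1/2.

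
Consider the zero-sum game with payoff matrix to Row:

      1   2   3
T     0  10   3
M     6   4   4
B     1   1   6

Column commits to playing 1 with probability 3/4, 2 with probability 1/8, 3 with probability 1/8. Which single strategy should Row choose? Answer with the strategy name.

Expected payoff of T: (3/4)·0 + (1/8)·10 + (1/8)·3 = 13/8.
Expected payoff of M: (3/4)·6 + (1/8)·4 + (1/8)·4 = 11/2.
Expected payoff of B: (3/4)·1 + (1/8)·1 + (1/8)·6 = 13/8.
The largest is 11/2, so Row's best response is M.

M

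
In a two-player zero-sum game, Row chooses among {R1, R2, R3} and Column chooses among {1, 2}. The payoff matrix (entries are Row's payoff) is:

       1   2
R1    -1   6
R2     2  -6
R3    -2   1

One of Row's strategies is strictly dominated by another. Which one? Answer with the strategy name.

R3

R1 gives a strictly higher payoff than R3 against every column: -1 > -2, 6 > 1.
So R3 is strictly dominated and Row never plays it.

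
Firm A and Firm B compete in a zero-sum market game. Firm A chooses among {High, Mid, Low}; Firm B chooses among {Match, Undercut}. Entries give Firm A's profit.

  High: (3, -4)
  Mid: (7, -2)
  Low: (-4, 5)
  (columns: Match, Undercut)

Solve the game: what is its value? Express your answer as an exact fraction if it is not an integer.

Row minima: High → -4, Mid → -2, Low → -4; maximin = -2.
Column maxima: Match → 7, Undercut → 5; minimax = 5.
-2 ≠ 5, so there is no saddle point; optimal play is mixed.
High is strictly dominated by Mid, so Firm A never plays it.
On the remaining 2×2 (Mid, Low vs Match, Undercut):
Let Firm A play Mid with probability p. Expected payoff against Match: 7p + (-4)(1−p) = 11p − 4; against Undercut: (-2)p + 5(1−p) = −7p + 5.
Setting these equal: 11p − 4 = −7p + 5 ⇒ 18p = 9 ⇒ p = 1/2, and the value is (11)·(1/2) − 4 = 3/2.
For Firm B: with q = P(Match), equating Mid's and Low's payoffs gives 9q − 2 = −9q + 5 ⇒ q = 7/18.

3/2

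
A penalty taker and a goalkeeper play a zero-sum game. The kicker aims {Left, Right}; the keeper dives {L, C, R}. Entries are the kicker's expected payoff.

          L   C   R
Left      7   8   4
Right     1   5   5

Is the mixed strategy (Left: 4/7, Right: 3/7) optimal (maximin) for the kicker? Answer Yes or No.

Against L this mix gives (4/7)·7 + (3/7)·1 = 31/7.
Against C this mix gives (4/7)·8 + (3/7)·5 = 47/7.
Against R this mix gives (4/7)·4 + (3/7)·5 = 31/7.
All of the keeper's active replies (L, R) yield 31/7, and no column does worse for the kicker. The mix makes the keeper indifferent and guarantees 31/7, so it is optimal.

Yes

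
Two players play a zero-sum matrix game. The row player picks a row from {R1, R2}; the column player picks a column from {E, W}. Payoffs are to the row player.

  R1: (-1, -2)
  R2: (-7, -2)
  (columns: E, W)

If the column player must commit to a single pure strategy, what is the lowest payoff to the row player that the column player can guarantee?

Column maxima: E → -1, W → -2.
The smallest of these is -2.

-2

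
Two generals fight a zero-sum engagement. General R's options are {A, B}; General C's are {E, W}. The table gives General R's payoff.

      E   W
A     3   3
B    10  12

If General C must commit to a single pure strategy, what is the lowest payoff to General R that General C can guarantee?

Column maxima: E → 10, W → 12.
The smallest of these is 10.

10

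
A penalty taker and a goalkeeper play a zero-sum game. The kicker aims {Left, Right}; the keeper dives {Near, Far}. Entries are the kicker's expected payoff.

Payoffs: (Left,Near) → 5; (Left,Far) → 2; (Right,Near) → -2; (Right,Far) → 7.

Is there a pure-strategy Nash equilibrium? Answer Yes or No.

No

Row minima: Left → 2, Right → -2; maximin = 2.
Column maxima: Near → 5, Far → 7; minimax = 5.
2 ≠ 5, so no pure-strategy equilibrium exists.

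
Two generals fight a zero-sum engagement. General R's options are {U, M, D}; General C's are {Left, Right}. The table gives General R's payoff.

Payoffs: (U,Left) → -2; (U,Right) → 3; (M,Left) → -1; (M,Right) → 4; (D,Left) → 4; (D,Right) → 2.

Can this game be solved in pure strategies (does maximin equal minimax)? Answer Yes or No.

Row minima: U → -2, M → -1, D → 2; maximin = 2.
Column maxima: Left → 4, Right → 4; minimax = 4.
2 ≠ 4, so no pure-strategy equilibrium exists.

No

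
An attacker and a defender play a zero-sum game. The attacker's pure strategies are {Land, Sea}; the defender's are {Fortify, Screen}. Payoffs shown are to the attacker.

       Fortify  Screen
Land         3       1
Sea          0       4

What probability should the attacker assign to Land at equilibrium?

2/3

Row minima: Land → 1, Sea → 0; maximin = 1.
Column maxima: Fortify → 3, Screen → 4; minimax = 3.
1 ≠ 3, so there is no saddle point; optimal play is mixed.
Let the attacker play Land with probability p. Expected payoff against Fortify: 3p + 0(1−p) = 3p; against Screen: 1p + 4(1−p) = −3p + 4.
Setting these equal: 3p = −3p + 4 ⇒ 6p = 4 ⇒ p = 2/3, and the value is (3)·(2/3) = 2.
For the defender: with q = P(Fortify), equating Land's and Sea's payoffs gives 2q + 1 = −4q + 4 ⇒ q = 1/2.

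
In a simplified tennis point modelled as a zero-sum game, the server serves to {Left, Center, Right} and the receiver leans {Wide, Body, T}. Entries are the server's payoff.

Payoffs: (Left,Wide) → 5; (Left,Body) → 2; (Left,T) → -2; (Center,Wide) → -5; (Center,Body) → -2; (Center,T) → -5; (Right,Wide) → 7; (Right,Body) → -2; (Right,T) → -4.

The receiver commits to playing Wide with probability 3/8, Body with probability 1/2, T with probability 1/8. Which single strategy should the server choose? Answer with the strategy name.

Expected payoff of Left: (3/8)·5 + (1/2)·2 + (1/8)·(-2) = 21/8.
Expected payoff of Center: (3/8)·(-5) + (1/2)·(-2) + (1/8)·(-5) = -7/2.
Expected payoff of Right: (3/8)·7 + (1/2)·(-2) + (1/8)·(-4) = 9/8.
The largest is 21/8, so the server's best response is Left.

Left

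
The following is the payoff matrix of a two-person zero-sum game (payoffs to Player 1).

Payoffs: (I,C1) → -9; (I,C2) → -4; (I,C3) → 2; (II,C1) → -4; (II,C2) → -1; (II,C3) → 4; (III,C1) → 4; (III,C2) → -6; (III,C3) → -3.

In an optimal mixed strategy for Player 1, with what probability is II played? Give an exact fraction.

Row minima: I → -9, II → -4, III → -6; maximin = -4.
Column maxima: C1 → 4, C2 → -1, C3 → 4; minimax = -1.
-4 ≠ -1, so there is no saddle point; optimal play is mixed.
I is strictly dominated by II, so Player 1 never plays it.
C3 is strictly dominated by C2 (it gives Player 1 strictly more in every row), so Player 2 never plays it.
On the remaining 2×2 (II, III vs C1, C2):
Let Player 1 play II with probability p. Expected payoff against C1: (-4)p + 4(1−p) = −8p + 4; against C2: (-1)p + (-6)(1−p) = 5p − 6.
Setting these equal: −8p + 4 = 5p − 6 ⇒ −13p = -10 ⇒ p = 10/13, and the value is (-8)·(10/13) + 4 = -28/13.
For Player 2: with q = P(C1), equating II's and III's payoffs gives −3q − 1 = 10q − 6 ⇒ q = 5/13.

10/13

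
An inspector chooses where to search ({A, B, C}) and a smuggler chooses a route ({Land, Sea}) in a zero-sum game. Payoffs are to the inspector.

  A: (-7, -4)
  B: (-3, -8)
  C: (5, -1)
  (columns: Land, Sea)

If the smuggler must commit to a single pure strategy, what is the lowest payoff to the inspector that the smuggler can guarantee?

-1

Column maxima: Land → 5, Sea → -1.
The smallest of these is -1.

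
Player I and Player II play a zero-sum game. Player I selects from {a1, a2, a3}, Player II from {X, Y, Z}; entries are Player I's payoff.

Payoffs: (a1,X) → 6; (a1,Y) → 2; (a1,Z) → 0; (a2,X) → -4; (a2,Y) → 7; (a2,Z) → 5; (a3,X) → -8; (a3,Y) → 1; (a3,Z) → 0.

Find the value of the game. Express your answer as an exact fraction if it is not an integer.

2

Row minima: a1 → 0, a2 → -4, a3 → -8; maximin = 0.
Column maxima: X → 6, Y → 7, Z → 5; minimax = 5.
0 ≠ 5, so there is no saddle point; optimal play is mixed.
a3 is strictly dominated by a2, so Player I never plays it.
Y is strictly dominated by Z (it gives Player I strictly more in every row), so Player II never plays it.
On the remaining 2×2 (a1, a2 vs X, Z):
Let Player I play a1 with probability p. Expected payoff against X: 6p + (-4)(1−p) = 10p − 4; against Z: 0p + 5(1−p) = −5p + 5.
Setting these equal: 10p − 4 = −5p + 5 ⇒ 15p = 9 ⇒ p = 3/5, and the value is (10)·(3/5) − 4 = 2.
For Player II: with q = P(X), equating a1's and a2's payoffs gives 6q = −9q + 5 ⇒ q = 1/3.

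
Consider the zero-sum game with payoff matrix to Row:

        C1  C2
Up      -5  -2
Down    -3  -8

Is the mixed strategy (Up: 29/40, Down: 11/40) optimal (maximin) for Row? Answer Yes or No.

No

Against C1 this mix gives (29/40)·(-5) + (11/40)·(-3) = -89/20.
Against C2 this mix gives (29/40)·(-2) + (11/40)·(-8) = -73/20.
Column will play C1, holding Row to -89/20. Shifting weight toward the row that does better against C1 would raise this floor (the equalizing mix achieves -17/4 against both C1 and C2), so the proposed strategy is not optimal.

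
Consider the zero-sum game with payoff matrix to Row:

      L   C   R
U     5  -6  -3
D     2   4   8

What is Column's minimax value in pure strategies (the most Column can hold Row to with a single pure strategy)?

Column maxima: L → 5, C → 4, R → 8.
The smallest of these is 4.

4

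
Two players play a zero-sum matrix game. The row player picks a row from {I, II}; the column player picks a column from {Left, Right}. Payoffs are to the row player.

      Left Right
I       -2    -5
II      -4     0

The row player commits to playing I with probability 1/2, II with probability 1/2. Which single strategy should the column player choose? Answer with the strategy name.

Left

If the column player plays Left, the row player's expected payoff is (1/2)·(-2) + (1/2)·(-4) = -3.
If the column player plays Right, the row player's expected payoff is (1/2)·(-5) + (1/2)·0 = -5/2.
The column player minimizes the row player's payoff; the smallest is -3, so the best response is Left.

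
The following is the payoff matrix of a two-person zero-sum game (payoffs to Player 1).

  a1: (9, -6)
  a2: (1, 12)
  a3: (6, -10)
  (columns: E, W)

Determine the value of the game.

57/13

Row minima: a1 → -6, a2 → 1, a3 → -10; maximin = 1.
Column maxima: E → 9, W → 12; minimax = 9.
1 ≠ 9, so there is no saddle point; optimal play is mixed.
a3 is strictly dominated by a1, so Player 1 never plays it.
On the remaining 2×2 (a1, a2 vs E, W):
Let Player 1 play a1 with probability p. Expected payoff against E: 9p + 1(1−p) = 8p + 1; against W: (-6)p + 12(1−p) = −18p + 12.
Setting these equal: 8p + 1 = −18p + 12 ⇒ 26p = 11 ⇒ p = 11/26, and the value is (8)·(11/26) + 1 = 57/13.
For Player 2: with q = P(E), equating a1's and a2's payoffs gives 15q − 6 = −11q + 12 ⇒ q = 9/13.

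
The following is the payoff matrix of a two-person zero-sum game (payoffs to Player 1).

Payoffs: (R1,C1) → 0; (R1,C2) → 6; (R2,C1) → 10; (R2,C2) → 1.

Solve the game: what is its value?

Row minima: R1 → 0, R2 → 1; maximin = 1.
Column maxima: C1 → 10, C2 → 6; minimax = 6.
1 ≠ 6, so there is no saddle point; optimal play is mixed.
Let Player 1 play R1 with probability p. Expected payoff against C1: 0p + 10(1−p) = −10p + 10; against C2: 6p + 1(1−p) = 5p + 1.
Setting these equal: −10p + 10 = 5p + 1 ⇒ −15p = -9 ⇒ p = 3/5, and the value is (-10)·(3/5) + 10 = 4.
For Player 2: with q = P(C1), equating R1's and R2's payoffs gives −6q + 6 = 9q + 1 ⇒ q = 1/3.

4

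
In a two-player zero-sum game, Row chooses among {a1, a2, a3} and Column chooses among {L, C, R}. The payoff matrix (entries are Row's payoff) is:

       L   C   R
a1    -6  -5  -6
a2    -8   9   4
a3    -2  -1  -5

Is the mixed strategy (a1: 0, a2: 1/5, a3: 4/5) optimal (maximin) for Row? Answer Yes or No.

Against L this mix gives (1/5)·(-8) + (4/5)·(-2) = -16/5.
Against C this mix gives (1/5)·9 + (4/5)·(-1) = 1.
Against R this mix gives (1/5)·4 + (4/5)·(-5) = -16/5.
All of Column's active replies (L, R) yield -16/5, and no column does worse for Row. The mix makes Column indifferent and guarantees -16/5, so it is optimal.

Yes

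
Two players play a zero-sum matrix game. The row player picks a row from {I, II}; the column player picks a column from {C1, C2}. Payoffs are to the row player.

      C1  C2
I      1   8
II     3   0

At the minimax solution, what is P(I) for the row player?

Row minima: I → 1, II → 0; maximin = 1.
Column maxima: C1 → 3, C2 → 8; minimax = 3.
1 ≠ 3, so there is no saddle point; optimal play is mixed.
Let the row player play I with probability p. Expected payoff against C1: 1p + 3(1−p) = −2p + 3; against C2: 8p + 0(1−p) = 8p.
Setting these equal: −2p + 3 = 8p ⇒ −10p = -3 ⇒ p = 3/10, and the value is (-2)·(3/10) + 3 = 12/5.
For the column player: with q = P(C1), equating I's and II's payoffs gives −7q + 8 = 3q ⇒ q = 4/5.

3/10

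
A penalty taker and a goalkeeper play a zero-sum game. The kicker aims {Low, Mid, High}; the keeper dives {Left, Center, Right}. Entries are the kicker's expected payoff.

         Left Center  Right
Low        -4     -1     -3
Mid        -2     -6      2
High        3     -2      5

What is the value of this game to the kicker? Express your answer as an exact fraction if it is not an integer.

-11/8

Row minima: Low → -4, Mid → -6, High → -2; maximin = -2.
Column maxima: Left → 3, Center → -1, Right → 5; minimax = -1.
-2 ≠ -1, so there is no saddle point; optimal play is mixed.
Mid is strictly dominated by High, so the kicker never plays it.
Right is strictly dominated by Left (it gives the kicker strictly more in every row), so the keeper never plays it.
On the remaining 2×2 (Low, High vs Left, Center):
Let the kicker play Low with probability p. Expected payoff against Left: (-4)p + 3(1−p) = −7p + 3; against Center: (-1)p + (-2)(1−p) = p − 2.
Setting these equal: −7p + 3 = p − 2 ⇒ −8p = -5 ⇒ p = 5/8, and the value is (-7)·(5/8) + 3 = -11/8.
For the keeper: with q = P(Left), equating Low's and High's payoffs gives −3q − 1 = 5q − 2 ⇒ q = 1/8.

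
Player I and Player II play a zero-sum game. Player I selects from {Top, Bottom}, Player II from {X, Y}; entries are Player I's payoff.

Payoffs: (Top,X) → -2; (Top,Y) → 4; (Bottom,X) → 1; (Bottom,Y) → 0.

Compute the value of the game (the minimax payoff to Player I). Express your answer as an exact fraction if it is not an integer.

Row minima: Top → -2, Bottom → 0; maximin = 0.
Column maxima: X → 1, Y → 4; minimax = 1.
0 ≠ 1, so there is no saddle point; optimal play is mixed.
Let Player I play Top with probability p. Expected payoff against X: (-2)p + 1(1−p) = −3p + 1; against Y: 4p + 0(1−p) = 4p.
Setting these equal: −3p + 1 = 4p ⇒ −7p = -1 ⇒ p = 1/7, and the value is (-3)·(1/7) + 1 = 4/7.
For Player II: with q = P(X), equating Top's and Bottom's payoffs gives −6q + 4 = q ⇒ q = 4/7.

4/7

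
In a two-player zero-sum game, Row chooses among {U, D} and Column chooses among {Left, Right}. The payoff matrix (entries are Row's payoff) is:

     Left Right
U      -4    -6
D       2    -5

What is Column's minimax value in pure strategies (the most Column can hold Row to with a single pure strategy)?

-5

Column maxima: Left → 2, Right → -5.
The smallest of these is -5.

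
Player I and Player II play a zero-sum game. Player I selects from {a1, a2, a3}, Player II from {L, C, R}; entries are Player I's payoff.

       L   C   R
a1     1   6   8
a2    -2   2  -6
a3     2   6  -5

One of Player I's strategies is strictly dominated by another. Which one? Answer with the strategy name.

a2

a1 gives a strictly higher payoff than a2 against every column: 1 > -2, 6 > 2, 8 > -6.
So a2 is strictly dominated and Player I never plays it.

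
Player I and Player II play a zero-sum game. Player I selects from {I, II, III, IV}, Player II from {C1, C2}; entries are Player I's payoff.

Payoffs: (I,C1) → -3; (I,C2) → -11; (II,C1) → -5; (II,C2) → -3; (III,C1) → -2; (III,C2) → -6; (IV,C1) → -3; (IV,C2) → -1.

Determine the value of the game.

-8/3

Row minima: I → -11, II → -5, III → -6, IV → -3; maximin = -3.
Column maxima: C1 → -2, C2 → -1; minimax = -2.
-3 ≠ -2, so there is no saddle point; optimal play is mixed.
I is strictly dominated by III, so Player I never plays it.
II is strictly dominated by IV, so Player I never plays it.
On the remaining 2×2 (III, IV vs C1, C2):
Let Player I play III with probability p. Expected payoff against C1: (-2)p + (-3)(1−p) = p − 3; against C2: (-6)p + (-1)(1−p) = −5p − 1.
Setting these equal: p − 3 = −5p − 1 ⇒ 6p = 2 ⇒ p = 1/3, and the value is (1)·(1/3) − 3 = -8/3.
For Player II: with q = P(C1), equating III's and IV's payoffs gives 4q − 6 = −2q − 1 ⇒ q = 5/6.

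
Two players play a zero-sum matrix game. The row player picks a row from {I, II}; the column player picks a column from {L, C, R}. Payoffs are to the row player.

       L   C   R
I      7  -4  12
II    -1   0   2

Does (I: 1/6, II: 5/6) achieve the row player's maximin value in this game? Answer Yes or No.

Against L this mix gives (1/6)·7 + (5/6)·(-1) = 1/3.
Against C this mix gives (1/6)·(-4) + (5/6)·0 = -2/3.
Against R this mix gives (1/6)·12 + (5/6)·2 = 11/3.
The column player will play C, holding the row player to -2/3. Shifting weight toward the row that does better against C would raise this floor (the equalizing mix achieves -1/3 against both C and L), so the proposed strategy is not optimal.

No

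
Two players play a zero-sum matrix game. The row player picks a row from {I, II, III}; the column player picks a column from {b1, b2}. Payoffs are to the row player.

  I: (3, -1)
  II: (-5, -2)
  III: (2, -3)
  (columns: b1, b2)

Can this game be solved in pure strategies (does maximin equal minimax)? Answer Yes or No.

Yes

Row minima: I → -1, II → -5, III → -3; maximin = -1.
Column maxima: b1 → 3, b2 → -1; minimax = -1.
maximin = minimax = -1, so a saddle point exists.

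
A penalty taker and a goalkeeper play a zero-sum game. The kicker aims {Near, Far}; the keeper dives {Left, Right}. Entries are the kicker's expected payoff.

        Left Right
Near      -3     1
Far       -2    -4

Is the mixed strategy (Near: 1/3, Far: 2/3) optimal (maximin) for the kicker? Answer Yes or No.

Yes

Against Left this mix gives (1/3)·(-3) + (2/3)·(-2) = -7/3.
Against Right this mix gives (1/3)·1 + (2/3)·(-4) = -7/3.
All of the keeper's active replies (Left, Right) yield -7/3, and no column does worse for the kicker. The mix makes the keeper indifferent and guarantees -7/3, so it is optimal.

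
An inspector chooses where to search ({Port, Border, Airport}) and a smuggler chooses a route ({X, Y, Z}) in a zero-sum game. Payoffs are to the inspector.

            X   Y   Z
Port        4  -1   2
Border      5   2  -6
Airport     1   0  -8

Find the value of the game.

Row minima: Port → -1, Border → -6, Airport → -8; maximin = -1.
Column maxima: X → 5, Y → 2, Z → 2; minimax = 2.
-1 ≠ 2, so there is no saddle point; optimal play is mixed.
Airport is strictly dominated by Border, so the inspector never plays it.
X is strictly dominated by Y (it gives the inspector strictly more in every row), so the smuggler never plays it.
On the remaining 2×2 (Port, Border vs Y, Z):
Let the inspector play Port with probability p. Expected payoff against Y: (-1)p + 2(1−p) = −3p + 2; against Z: 2p + (-6)(1−p) = 8p − 6.
Setting these equal: −3p + 2 = 8p − 6 ⇒ −11p = -8 ⇒ p = 8/11, and the value is (-3)·(8/11) + 2 = -2/11.
For the smuggler: with q = P(Y), equating Port's and Border's payoffs gives −3q + 2 = 8q − 6 ⇒ q = 8/11.

-2/11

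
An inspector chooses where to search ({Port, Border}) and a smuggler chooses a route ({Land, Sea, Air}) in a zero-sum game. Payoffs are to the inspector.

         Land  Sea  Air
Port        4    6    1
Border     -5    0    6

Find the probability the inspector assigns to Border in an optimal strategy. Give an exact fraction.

3/14

Row minima: Port → 1, Border → -5; maximin = 1.
Column maxima: Land → 4, Sea → 6, Air → 6; minimax = 4.
1 ≠ 4, so there is no saddle point; optimal play is mixed.
Sea is strictly dominated by Land (it gives the inspector strictly more in every row), so the smuggler never plays it.
On the remaining 2×2 (Port, Border vs Land, Air):
Let the inspector play Port with probability p. Expected payoff against Land: 4p + (-5)(1−p) = 9p − 5; against Air: 1p + 6(1−p) = −5p + 6.
Setting these equal: 9p − 5 = −5p + 6 ⇒ 14p = 11 ⇒ p = 11/14, and the value is (9)·(11/14) − 5 = 29/14.
For the smuggler: with q = P(Land), equating Port's and Border's payoffs gives 3q + 1 = −11q + 6 ⇒ q = 5/14.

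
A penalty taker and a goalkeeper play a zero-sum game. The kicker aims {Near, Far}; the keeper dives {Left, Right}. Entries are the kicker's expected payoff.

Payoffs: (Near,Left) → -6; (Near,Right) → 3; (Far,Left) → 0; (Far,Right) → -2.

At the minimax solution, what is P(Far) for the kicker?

Row minima: Near → -6, Far → -2; maximin = -2.
Column maxima: Left → 0, Right → 3; minimax = 0.
-2 ≠ 0, so there is no saddle point; optimal play is mixed.
Let the kicker play Near with probability p. Expected payoff against Left: (-6)p + 0(1−p) = −6p; against Right: 3p + (-2)(1−p) = 5p − 2.
Setting these equal: −6p = 5p − 2 ⇒ −11p = -2 ⇒ p = 2/11, and the value is (-6)·(2/11) = -12/11.
For the keeper: with q = P(Left), equating Near's and Far's payoffs gives −9q + 3 = 2q − 2 ⇒ q = 5/11.

9/11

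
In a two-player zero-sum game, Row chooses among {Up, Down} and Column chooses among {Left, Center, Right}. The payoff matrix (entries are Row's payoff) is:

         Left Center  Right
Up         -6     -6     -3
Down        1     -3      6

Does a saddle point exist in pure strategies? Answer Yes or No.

Yes

Row minima: Up → -6, Down → -3; maximin = -3.
Column maxima: Left → 1, Center → -3, Right → 6; minimax = -3.
maximin = minimax = -3, so a saddle point exists.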